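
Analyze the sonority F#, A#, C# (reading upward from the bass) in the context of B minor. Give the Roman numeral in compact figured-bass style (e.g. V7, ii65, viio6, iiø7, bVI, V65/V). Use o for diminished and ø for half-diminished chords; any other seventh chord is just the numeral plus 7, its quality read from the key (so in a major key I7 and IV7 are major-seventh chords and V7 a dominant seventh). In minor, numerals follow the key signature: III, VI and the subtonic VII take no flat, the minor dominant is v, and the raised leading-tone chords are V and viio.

V

The pitches F#-A#-C# form a major triad rooted on F#.
F# is scale degree 5 in B minor, and a major triad on that degree is written V.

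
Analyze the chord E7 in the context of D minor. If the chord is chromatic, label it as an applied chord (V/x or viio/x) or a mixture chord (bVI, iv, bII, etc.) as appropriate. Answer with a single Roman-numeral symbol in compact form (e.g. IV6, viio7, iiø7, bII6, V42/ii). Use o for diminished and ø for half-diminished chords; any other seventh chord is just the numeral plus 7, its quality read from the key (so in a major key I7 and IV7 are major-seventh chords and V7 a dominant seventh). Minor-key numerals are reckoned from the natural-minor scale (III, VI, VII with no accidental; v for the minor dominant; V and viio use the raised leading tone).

The pitches E-G#-B-D form a dominant seventh chord rooted on E.
E is not a diatonic chord root with this quality in D minor, but it lies a perfect fifth above A (V), so the chord functions as an applied dominant of V.

V7/V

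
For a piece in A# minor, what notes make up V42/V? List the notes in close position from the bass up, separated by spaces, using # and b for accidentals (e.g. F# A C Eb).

A# B# D## F##

The slash means an applied dominant: we want the dominant of V. In A# minor, V is E# major, and its dominant is built on B#.
Building a dominant seventh chord on B# gives B#-D##-F##-A#.
With the 42 figure the chord is in third inversion; from the bass A# upward in close position it reads A#-B#-D##-F##.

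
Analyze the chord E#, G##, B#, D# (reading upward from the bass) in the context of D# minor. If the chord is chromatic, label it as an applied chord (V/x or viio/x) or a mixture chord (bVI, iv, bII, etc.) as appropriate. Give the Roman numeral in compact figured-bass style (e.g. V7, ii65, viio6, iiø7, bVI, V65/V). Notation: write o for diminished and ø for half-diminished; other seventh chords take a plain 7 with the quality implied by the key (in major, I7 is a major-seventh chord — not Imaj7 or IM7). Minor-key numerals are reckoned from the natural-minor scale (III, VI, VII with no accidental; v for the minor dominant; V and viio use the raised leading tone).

Stacked in thirds the chord is E#-G##-B#-D#: a dominant seventh chord on E#.
E# is not a diatonic chord root with this quality in D# minor, but it lies a perfect fifth above A# (V), so the chord functions as an applied dominant of V.

V7/V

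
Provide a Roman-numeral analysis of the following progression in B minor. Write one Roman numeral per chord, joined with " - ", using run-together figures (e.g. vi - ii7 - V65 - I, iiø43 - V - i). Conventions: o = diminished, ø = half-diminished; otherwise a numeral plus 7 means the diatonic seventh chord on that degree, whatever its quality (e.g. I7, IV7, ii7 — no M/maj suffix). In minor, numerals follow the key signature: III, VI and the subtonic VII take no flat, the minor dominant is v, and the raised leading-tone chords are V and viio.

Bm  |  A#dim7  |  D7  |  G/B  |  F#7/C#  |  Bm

i - viio7 - V7/VI - VI6 - V43 - i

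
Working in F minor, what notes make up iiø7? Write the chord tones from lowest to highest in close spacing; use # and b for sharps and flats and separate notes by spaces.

The numeral's case and figure indicate a half-diminished seventh chord. In F minor its root, the second degree, is G.
That chord is spelled G-Bb-Db-F.

G Bb Db F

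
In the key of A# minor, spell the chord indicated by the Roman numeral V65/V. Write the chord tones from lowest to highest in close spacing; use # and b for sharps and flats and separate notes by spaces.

V65/V is a secondary dominant — the dominant seventh of V. V in A# minor is E#, so the applied chord's root is B#, a perfect fifth above.
Building a dominant seventh chord on B# gives B#-D##-F##-A#.
The figured bass 65 indicates first inversion, placing the third (D##) in the bass: D##-F##-A#-B#.

D## F## A# B#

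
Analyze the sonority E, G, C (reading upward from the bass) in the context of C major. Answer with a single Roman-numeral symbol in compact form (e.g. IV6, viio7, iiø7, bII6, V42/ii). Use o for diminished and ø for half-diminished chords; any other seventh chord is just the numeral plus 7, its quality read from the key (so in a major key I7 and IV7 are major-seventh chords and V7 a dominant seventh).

Stacked in thirds the chord is C-E-G: a major triad on C.
C is scale degree 1 in C major, and a major triad on that degree is written I.
With E in the bass the chord is in first inversion, so the figured bass is 6.

I6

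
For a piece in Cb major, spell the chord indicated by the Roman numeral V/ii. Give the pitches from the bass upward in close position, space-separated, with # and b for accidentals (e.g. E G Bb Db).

V/ii is a secondary dominant — the dominant triad of ii. ii in Cb major is Db, so the applied chord's root is Ab, a perfect fifth above.
Building a major triad on Ab gives Ab-C-Eb.

Ab C Eb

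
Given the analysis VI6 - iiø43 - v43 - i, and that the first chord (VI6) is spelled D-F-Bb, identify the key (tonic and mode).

D minor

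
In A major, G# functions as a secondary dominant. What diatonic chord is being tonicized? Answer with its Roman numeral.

The chord is a major triad on G#.
A dominant resolves down a perfect fifth: G# → C#. In A major, C# is scale degree 3, i.e. iii.

iii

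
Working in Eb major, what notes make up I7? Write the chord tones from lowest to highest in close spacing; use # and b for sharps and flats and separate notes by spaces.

Eb G Bb D

The numeral's case and figure indicate a major seventh chord. In Eb major its root, scale degree 1, is Eb.
That chord is spelled Eb-G-Bb-D.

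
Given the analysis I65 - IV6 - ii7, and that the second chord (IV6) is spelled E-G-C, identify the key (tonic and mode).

G major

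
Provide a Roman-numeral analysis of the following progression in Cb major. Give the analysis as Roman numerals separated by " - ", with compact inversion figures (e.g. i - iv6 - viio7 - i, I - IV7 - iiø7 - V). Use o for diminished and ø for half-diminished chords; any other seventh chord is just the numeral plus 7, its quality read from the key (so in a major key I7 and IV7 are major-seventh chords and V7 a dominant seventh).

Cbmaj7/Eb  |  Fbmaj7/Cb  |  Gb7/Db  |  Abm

I65 - IV43 - V43 - vi

Cbmaj7/Eb has root Cb, degree 1 in Cb major, so I65.
Fbmaj7/Cb: major seventh chord on Fb = scale degree 4 → IV43.
Gb7/Db: dominant seventh chord on Gb = scale degree 5 → V43.
Abm: minor triad on Ab = scale degree 6 → vi.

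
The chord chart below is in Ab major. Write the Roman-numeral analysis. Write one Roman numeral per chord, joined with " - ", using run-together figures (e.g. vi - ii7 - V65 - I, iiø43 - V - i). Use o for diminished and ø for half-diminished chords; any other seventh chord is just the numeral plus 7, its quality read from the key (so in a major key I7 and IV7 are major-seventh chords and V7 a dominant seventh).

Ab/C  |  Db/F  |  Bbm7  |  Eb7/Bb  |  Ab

I6 - IV6 - ii7 - V43 - I

Ab/C: major triad on Ab = scale degree 1 → I6.
Db/F: root Db is the subdominant; major triad there is IV6.
Bbm7: root Bb is the supertonic; minor seventh chord there is ii7.
Eb7/Bb: dominant seventh chord on Eb = scale degree 5 → V43.
Ab: major triad on Ab = scale degree 1 → I.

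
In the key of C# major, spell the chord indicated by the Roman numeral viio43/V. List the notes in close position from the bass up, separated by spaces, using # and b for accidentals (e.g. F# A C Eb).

C# E F## A#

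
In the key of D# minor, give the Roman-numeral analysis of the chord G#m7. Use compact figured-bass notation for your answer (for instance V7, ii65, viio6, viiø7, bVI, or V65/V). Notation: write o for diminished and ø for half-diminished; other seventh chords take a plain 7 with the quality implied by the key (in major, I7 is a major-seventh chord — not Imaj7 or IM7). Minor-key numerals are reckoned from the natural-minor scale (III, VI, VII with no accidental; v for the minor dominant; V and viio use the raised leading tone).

Stacked in thirds the chord is G#-B-D#-F#: a minor seventh chord on G#.
In D# minor, G# is the subdominant; the diatonic minor seventh chord there is iv7.

iv7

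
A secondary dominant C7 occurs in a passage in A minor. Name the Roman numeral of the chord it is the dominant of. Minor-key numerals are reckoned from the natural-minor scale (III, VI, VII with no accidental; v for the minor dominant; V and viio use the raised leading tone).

The chord is a dominant seventh chord on C.
A dominant resolves down a perfect fifth: C → F. In A minor, F is scale degree 6, i.e. VI.

VI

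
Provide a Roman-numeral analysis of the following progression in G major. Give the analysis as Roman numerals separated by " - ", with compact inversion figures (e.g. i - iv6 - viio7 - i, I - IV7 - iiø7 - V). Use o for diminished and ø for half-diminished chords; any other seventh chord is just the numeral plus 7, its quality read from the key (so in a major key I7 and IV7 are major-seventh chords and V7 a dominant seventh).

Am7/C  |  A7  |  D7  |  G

Am7/C: root A is the supertonic; minor seventh chord there is ii65.
A7 is the secondary dominant of V (dominant seventh chord on A): V7/V.
D7: dominant seventh chord on D = scale degree 5 → V7.
G: major triad on G = scale degree 1 → I.

ii65 - V7/V - V7 - I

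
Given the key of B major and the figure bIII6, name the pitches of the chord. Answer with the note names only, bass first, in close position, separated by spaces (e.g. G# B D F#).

bIII6 is a major triad on the lowered third degree, borrowed from the parallel minor. In B major that root is D.
So the chord is D-F#-A, a major triad.
With the 6 figure the chord is in first inversion; from the bass F# upward in close position it reads F#-A-D.

F# A D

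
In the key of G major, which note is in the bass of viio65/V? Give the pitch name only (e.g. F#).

E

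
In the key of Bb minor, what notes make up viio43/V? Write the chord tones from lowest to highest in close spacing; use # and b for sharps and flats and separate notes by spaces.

The slash marks an applied leading-tone chord: viio of V. In Bb minor, V is F, so the leading tone to it is E, a half step below.
Building a fully diminished seventh chord on E gives E-G-Bb-Db.
The figured bass 43 indicates second inversion, placing the fifth (Bb) in the bass: Bb-Db-E-G.

Bb Db E G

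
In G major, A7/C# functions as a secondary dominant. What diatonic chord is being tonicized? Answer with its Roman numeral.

V

The chord is a dominant seventh chord on A.
A dominant resolves down a perfect fifth: A → D. In G major, D is scale degree 5, i.e. V.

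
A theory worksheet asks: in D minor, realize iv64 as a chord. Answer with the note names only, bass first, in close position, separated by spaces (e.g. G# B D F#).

D G Bb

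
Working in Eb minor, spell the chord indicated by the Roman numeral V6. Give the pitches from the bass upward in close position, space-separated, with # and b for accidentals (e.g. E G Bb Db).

D F Bb

In Eb minor, the fifth degree is Bb. The dominant is major (leading tone raised), so V is a major triad.
That chord is spelled Bb-D-F.
With the 6 figure the chord is in first inversion; from the bass D upward in close position it reads D-F-Bb.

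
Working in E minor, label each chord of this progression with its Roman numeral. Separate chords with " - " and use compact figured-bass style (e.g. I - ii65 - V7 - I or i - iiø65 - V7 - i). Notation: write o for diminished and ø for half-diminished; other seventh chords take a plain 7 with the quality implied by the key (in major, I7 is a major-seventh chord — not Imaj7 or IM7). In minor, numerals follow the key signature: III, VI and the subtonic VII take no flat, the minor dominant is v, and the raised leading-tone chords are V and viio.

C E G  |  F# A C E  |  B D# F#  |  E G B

C-E-G: root C is the submediant; major triad there is VI.
F#-A-C-E: root F# is the supertonic; half-diminished seventh chord there is iiø7.
B-D#-F# has root B, degree 5 in E minor, so V.
E-G-B: root E is the tonic; minor triad there is i.

VI - iiø7 - V - i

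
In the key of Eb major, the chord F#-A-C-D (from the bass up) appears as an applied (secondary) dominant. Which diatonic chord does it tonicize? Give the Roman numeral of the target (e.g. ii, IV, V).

iii

The chord is a dominant seventh chord on D.
A dominant resolves down a perfect fifth: D → G. In Eb major, G is scale degree 3, i.e. iii.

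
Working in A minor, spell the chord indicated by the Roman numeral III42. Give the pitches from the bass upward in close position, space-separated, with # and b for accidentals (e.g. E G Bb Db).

The numeral's case and figure indicate a major seventh chord. In A minor its root, the mediant, is C.
That chord is spelled C-E-G-B.
The figured bass 42 indicates third inversion, placing the seventh (B) in the bass: B-C-E-G.

B C E G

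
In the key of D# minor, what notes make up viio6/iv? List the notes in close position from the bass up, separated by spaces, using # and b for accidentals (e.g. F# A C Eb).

A# C# F##

The slash marks an applied leading-tone chord: viio of iv. In D# minor, iv is G#, so the leading tone to it is F##, a half step below.
Building a diminished triad on F## gives F##-A#-C#.
The figured bass 6 indicates first inversion, placing the third (A#) in the bass: A#-C#-F##.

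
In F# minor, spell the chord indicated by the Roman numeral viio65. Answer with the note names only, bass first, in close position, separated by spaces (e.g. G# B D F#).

In F# minor, the leading-tone chord is built on the raised seventh degree, E#.
Stacking thirds from E# gives E#-G#-B-D.
The figured bass 65 indicates first inversion, placing the third (G#) in the bass: G#-B-D-E#.

G# B D E#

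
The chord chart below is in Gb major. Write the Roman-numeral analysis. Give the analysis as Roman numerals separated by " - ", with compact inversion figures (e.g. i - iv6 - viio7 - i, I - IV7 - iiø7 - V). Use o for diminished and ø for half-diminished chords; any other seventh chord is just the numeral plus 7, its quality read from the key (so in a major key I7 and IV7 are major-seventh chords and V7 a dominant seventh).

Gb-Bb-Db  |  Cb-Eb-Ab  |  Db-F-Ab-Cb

I - ii6 - V7

Gb-Bb-Db: root Gb is the tonic; major triad there is I.
Cb-Eb-Ab: minor triad on Ab = scale degree 2 → ii6.
Db-F-Ab-Cb: root Db is the dominant; dominant seventh chord there is V7.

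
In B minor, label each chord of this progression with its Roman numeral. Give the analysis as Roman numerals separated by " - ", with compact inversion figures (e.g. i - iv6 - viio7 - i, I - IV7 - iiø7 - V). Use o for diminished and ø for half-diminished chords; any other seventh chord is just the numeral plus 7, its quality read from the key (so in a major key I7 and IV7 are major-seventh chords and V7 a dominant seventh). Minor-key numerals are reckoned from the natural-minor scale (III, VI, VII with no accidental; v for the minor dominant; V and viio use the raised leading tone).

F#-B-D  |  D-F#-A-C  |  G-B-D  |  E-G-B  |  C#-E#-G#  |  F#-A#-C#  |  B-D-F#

i64 - V7/VI - VI - iv - V/V - V - i

F#-B-D: root B is the tonic; minor triad there is i64.
D-F#-A-C: a dominant seventh chord on D, the applied dominant of VI → V7/VI.
G-B-D has root G, degree 6 in B minor, so VI.
E-G-B has root E, degree 4 in B minor, so iv.
C#-E#-G#: chromatic; C# is V of V, so V/V.
F#-A#-C# has root F#, degree 5 in B minor, so V.
B-D-F#: minor triad on B = scale degree 1 → i.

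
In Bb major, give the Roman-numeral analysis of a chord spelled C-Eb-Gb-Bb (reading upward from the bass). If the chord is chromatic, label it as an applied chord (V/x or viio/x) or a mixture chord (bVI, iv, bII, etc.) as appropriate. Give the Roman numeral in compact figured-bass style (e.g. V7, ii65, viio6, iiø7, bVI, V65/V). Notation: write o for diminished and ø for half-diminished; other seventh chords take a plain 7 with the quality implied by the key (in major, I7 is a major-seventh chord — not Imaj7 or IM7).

iiø7

Stacked in thirds the chord is C-Eb-Gb-Bb: a half-diminished seventh chord on C.
C is the second degree of Bb major. This is the half-diminished supertonic seventh, borrowed from the parallel minor.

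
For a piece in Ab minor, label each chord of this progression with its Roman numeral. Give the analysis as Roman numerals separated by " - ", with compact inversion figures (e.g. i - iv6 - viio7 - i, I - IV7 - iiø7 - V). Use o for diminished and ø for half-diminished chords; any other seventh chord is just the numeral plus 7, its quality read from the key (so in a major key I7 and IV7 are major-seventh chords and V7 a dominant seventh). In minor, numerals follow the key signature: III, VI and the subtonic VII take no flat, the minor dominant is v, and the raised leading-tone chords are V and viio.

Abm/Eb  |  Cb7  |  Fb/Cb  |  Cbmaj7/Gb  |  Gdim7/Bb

Abm/Eb has root Ab, degree 1 in Ab minor, so i64.
Cb7: a dominant seventh chord on Cb, the applied dominant of VI → V7/VI.
Fb/Cb: major triad on Fb = scale degree 6 → VI64.
Cbmaj7/Gb: major seventh chord on Cb = scale degree 3 → III43.
Gdim7/Bb has root G, degree 7 in Ab minor, so viio65.

i64 - V7/VI - VI64 - III43 - viio65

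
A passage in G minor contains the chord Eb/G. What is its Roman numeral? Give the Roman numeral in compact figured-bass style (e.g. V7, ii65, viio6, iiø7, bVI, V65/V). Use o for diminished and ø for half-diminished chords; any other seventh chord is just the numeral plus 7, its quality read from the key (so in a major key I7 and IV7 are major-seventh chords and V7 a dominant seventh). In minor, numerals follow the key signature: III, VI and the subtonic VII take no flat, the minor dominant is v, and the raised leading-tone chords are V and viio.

VI6

Stacked in thirds the chord is Eb-G-Bb: a major triad on Eb.
Eb is scale degree 6 in G minor, and a major triad on that degree is written VI.
With G in the bass the chord is in first inversion, so the figured bass is 6.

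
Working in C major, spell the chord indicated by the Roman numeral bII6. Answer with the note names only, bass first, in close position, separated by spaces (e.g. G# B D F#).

Scale degree 2 in C major is D; lowering it a half step gives Db. bII6 is the Neapolitan sixth — a major triad on the lowered second degree, here in its customary first inversion.
So the chord is Db-F-Ab, a major triad.
With the 6 figure the chord is in first inversion; from the bass F upward in close position it reads F-Ab-Db.

F Ab Db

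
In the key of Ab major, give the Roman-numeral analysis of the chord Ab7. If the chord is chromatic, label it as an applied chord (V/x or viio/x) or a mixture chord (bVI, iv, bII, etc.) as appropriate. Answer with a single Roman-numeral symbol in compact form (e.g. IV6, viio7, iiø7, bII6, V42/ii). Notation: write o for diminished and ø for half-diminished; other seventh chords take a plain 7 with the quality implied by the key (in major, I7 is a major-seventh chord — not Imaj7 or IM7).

The pitches Ab-C-Eb-Gb form a dominant seventh chord rooted on Ab.
Ab is not a diatonic chord root with this quality in Ab major, but it lies a perfect fifth above Db (IV), so the chord functions as an applied dominant of IV.

V7/IV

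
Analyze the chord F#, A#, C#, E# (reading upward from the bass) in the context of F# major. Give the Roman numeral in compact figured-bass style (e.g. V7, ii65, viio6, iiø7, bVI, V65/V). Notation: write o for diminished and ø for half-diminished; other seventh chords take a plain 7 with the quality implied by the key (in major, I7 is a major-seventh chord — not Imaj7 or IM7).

I7

Stacked in thirds the chord is F#-A#-C#-E#: a major seventh chord on F#.
F# is scale degree 1 in F# major, and a major seventh chord on that degree is written I7.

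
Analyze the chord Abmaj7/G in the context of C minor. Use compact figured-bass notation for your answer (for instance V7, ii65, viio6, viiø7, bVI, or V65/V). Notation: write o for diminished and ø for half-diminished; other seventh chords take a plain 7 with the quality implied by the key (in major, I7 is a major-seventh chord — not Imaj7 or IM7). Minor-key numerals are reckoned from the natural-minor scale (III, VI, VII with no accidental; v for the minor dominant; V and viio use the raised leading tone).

VI42

Stacked in thirds the chord is Ab-C-Eb-G: a major seventh chord on Ab.
Ab is scale degree 6 in C minor, and a major seventh chord on that degree is written VI7.
With G in the bass the chord is in third inversion, so the figured bass is 42.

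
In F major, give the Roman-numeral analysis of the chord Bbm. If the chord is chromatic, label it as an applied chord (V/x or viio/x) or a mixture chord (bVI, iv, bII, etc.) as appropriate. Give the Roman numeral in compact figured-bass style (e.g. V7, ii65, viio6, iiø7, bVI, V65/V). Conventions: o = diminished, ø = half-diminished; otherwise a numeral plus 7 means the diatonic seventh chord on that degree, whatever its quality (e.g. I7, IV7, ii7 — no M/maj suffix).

iv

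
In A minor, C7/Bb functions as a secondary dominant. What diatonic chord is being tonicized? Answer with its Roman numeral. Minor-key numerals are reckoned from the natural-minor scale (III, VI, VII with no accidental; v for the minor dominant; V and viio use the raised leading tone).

The chord is a dominant seventh chord on C.
A dominant resolves down a perfect fifth: C → F. In A minor, F is scale degree 6, i.e. VI.

VI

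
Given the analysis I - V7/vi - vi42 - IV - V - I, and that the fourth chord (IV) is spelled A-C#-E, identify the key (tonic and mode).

The anchor chord is a major triad on A, labeled IV.
IV on A implies A is the subdominant; that puts the tonic at E, and the uppercase numeral fits major mode.

E major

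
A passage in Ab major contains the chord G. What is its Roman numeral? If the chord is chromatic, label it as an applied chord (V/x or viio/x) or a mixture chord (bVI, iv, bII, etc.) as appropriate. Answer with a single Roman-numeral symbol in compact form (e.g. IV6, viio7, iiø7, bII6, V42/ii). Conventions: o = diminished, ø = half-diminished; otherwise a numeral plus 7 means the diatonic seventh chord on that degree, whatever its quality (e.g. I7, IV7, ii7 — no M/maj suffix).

V/iii

Stacked in thirds the chord is G-B-D: a major triad on G.
G is not a diatonic chord root with this quality in Ab major, but it lies a perfect fifth above C (iii), so the chord functions as an applied dominant of iii.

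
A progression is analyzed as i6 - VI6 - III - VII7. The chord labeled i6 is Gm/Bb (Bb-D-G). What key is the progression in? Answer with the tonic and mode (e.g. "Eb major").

G minor

The anchor chord is a minor triad on G, labeled i6.
If G is scale degree 1 and the mode makes that degree carry a minor triad, the tonic is G and the mode is minor.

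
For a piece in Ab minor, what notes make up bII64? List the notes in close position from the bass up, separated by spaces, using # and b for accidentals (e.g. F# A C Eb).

bII64 is the Neapolitan chord — a major triad on the lowered second degree. In Ab minor that root is Bbb.
So the chord is Bbb-Db-Fb, a major triad.
With the 64 figure the chord is in second inversion; from the bass Fb upward in close position it reads Fb-Bbb-Db.

Fb Bbb Db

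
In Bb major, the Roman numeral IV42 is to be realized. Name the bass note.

IV in Bb major has root Eb; the chord is Eb-G-Bb-D.
The figure 42 means third inversion — the seventh is in the bass.

D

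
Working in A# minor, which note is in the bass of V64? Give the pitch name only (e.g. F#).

B#

V in A# minor has root E#; the chord is E#-G##-B#.
The figure 64 means second inversion — the fifth is in the bass.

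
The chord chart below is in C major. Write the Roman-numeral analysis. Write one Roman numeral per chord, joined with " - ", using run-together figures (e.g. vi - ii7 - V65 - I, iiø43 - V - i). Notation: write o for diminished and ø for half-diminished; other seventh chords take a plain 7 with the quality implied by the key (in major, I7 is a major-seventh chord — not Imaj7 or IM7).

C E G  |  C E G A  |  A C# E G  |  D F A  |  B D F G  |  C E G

I - vi65 - V7/ii - ii - V65 - I

C-E-G has root C, degree 1 in C major, so I.
C-E-G-A: minor seventh chord on A = scale degree 6 → vi65.
A-C#-E-G is the secondary dominant of ii (dominant seventh chord on A): V7/ii.
D-F-A: root D is the supertonic; minor triad there is ii.
B-D-F-G: dominant seventh chord on G = scale degree 5 → V65.
C-E-G: major triad on C = scale degree 1 → I.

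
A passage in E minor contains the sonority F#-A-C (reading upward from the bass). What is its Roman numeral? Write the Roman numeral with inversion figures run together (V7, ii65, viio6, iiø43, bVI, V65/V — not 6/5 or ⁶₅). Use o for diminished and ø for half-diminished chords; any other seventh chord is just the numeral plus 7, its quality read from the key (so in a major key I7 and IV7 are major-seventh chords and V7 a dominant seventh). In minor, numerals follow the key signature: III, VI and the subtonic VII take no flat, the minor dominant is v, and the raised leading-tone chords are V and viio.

iio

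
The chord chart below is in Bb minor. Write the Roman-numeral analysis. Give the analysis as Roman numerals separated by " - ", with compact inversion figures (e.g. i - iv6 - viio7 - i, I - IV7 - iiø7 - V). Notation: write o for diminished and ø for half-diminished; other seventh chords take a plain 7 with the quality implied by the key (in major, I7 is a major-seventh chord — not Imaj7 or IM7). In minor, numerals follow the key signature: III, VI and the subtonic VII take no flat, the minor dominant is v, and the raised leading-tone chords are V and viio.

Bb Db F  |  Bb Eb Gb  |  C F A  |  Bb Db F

Bb-Db-F has root Bb, degree 1 in Bb minor, so i.
Bb-Eb-Gb has root Eb, degree 4 in Bb minor, so iv64.
C-F-A: root F is the dominant; major triad there is V64.
Bb-Db-F: root Bb is the tonic; minor triad there is i.

i - iv64 - V64 - i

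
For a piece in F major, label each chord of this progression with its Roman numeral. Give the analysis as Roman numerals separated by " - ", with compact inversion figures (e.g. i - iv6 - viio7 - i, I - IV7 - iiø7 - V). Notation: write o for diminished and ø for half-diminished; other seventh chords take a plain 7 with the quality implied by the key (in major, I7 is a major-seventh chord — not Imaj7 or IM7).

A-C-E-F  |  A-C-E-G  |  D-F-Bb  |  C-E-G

I65 - iii7 - IV6 - V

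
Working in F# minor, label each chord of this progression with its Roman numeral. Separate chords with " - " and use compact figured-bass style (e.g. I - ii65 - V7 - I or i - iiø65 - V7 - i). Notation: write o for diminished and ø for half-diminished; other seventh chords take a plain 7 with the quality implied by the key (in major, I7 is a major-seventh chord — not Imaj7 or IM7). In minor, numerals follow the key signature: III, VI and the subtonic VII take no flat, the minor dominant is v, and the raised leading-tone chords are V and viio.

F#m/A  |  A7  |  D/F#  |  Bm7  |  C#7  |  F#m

F#m/A: root F# is the tonic; minor triad there is i6.
A7: chromatic; A is V of VI, so V7/VI.
D/F# has root D, degree 6 in F# minor, so VI6.
Bm7: root B is the subdominant; minor seventh chord there is iv7.
C#7: root C# is the dominant; dominant seventh chord there is V7.
F#m: root F# is the tonic; minor triad there is i.

i6 - V7/VI - VI6 - iv7 - V7 - i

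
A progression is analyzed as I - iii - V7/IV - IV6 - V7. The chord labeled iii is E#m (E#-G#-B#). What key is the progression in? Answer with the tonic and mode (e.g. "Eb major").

C# major

The chord E#m is a minor triad rooted on E#; its label is iii.
iii on E# implies E# is the mediant; that puts the tonic at C#, and the lowercase numeral fits major mode.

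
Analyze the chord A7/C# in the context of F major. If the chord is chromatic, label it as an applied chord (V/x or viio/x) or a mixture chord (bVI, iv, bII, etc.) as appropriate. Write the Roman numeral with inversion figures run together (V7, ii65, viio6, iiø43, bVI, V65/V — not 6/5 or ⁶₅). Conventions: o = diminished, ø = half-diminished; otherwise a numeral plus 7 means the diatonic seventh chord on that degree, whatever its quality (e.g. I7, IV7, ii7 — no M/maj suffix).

Stacked in thirds the chord is A-C#-E-G: a dominant seventh chord on A.
A is not a diatonic chord root with this quality in F major, but it lies a perfect fifth above D (vi), so the chord functions as an applied dominant of vi.
With C# in the bass the chord is in first inversion, so the figured bass is 65.

V65/vi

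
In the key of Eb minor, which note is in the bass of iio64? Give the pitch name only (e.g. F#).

iio in Eb minor has root F; the chord is F-Ab-Cb.
The figure 64 means second inversion — the fifth is in the bass.

Cb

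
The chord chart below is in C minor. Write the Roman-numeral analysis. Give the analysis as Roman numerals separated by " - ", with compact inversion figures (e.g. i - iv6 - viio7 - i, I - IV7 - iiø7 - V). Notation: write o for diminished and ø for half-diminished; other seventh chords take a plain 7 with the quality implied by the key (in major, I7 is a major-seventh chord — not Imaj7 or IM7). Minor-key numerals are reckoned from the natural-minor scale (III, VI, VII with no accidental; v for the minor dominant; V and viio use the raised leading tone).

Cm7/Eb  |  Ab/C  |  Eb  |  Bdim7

Cm7/Eb has root C, degree 1 in C minor, so i65.
Ab/C: major triad on Ab = scale degree 6 → VI6.
Eb has root Eb, degree 3 in C minor, so III.
Bdim7 has root B, degree 7 in C minor, so viio7.

i65 - VI6 - III - viio7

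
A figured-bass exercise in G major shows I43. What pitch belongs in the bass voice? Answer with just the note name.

I in G major has root G; the chord is G-B-D-F#.
The figure 43 means second inversion — the fifth is in the bass.

D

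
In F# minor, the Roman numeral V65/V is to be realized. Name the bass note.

The applied chord V65/V is rooted on G#: G#-B#-D#-F#.
The figure 65 means first inversion — the third is in the bass.

B#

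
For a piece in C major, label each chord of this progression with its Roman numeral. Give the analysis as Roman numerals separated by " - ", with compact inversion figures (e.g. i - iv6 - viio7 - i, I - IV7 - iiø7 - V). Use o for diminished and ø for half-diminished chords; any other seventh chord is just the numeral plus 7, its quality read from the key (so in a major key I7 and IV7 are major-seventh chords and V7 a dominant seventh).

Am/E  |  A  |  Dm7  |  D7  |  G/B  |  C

vi64 - V/ii - ii7 - V7/V - V6 - I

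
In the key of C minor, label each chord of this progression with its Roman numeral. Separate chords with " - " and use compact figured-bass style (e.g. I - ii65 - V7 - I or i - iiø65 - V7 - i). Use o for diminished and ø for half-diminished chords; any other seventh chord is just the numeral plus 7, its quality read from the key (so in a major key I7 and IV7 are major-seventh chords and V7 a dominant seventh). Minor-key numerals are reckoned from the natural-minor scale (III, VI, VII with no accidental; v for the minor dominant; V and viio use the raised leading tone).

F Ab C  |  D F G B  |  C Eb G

F-Ab-C has root F, degree 4 in C minor, so iv.
D-F-G-B: root G is the dominant; dominant seventh chord there is V43.
C-Eb-G: root C is the tonic; minor triad there is i.

iv - V43 - i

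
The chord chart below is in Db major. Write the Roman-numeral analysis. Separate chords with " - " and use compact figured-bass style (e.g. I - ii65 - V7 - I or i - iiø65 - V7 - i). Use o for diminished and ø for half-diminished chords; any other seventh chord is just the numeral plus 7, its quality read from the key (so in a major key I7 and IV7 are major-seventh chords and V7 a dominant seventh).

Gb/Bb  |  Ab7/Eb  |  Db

Gb/Bb: root Gb is the subdominant; major triad there is IV6.
Ab7/Eb: root Ab is the dominant; dominant seventh chord there is V43.
Db has root Db, degree 1 in Db major, so I.

IV6 - V43 - I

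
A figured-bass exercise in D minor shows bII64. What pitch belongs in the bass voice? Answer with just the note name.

bII in D minor has root Eb; the chord is Eb-G-Bb.
The figure 64 means second inversion — the fifth is in the bass.

Bb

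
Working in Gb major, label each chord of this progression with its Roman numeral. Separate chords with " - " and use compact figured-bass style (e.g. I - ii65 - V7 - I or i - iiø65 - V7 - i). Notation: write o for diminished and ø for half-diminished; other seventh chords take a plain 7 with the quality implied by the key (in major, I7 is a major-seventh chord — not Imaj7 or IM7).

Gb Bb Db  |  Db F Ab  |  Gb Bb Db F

I - V - I7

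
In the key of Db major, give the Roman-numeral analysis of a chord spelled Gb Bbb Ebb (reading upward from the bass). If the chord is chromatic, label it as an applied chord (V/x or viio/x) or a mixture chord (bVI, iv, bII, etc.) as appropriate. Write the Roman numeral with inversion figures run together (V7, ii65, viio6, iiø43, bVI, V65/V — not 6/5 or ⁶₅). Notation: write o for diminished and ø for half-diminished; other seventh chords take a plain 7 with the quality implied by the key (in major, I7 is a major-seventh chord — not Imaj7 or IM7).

bII6

The pitches Ebb-Gb-Bbb form a major triad rooted on Ebb.
Ebb is the lowered second degree of Db major (diatonic 2 would be Eb). This is the Neapolitan sixth — a major triad on the lowered second degree, here in its customary first inversion.
With Gb in the bass the chord is in first inversion, so the figured bass is 6.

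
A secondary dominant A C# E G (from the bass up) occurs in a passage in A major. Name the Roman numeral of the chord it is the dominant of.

IV

The chord is a dominant seventh chord on A.
A dominant resolves down a perfect fifth: A → D. In A major, D is scale degree 4, i.e. IV.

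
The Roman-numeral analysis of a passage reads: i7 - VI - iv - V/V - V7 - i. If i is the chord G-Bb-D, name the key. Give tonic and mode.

G minor

The chord Gm is a minor triad rooted on G; its label is i.
If G is scale degree 1 and the mode makes that degree carry a minor triad, the tonic is G and the mode is minor.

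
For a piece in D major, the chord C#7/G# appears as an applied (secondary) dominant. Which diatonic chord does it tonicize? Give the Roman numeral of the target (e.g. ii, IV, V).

iii

The chord is a dominant seventh chord on C#.
A dominant resolves down a perfect fifth: C# → F#. In D major, F# is scale degree 3, i.e. iii.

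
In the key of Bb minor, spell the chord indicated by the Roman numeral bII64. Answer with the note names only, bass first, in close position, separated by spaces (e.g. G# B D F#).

Scale degree 2 in Bb minor is C; lowering it a half step gives Cb. bII64 is the Neapolitan chord — a major triad on the lowered second degree.
So the chord is Cb-Eb-Gb, a major triad.
With the 64 figure the chord is in second inversion; from the bass Gb upward in close position it reads Gb-Cb-Eb.

Gb Cb Eb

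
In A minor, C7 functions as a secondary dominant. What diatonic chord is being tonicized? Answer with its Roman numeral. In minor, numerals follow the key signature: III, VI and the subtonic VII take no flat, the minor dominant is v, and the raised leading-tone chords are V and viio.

VI

The chord is a dominant seventh chord on C.
A dominant resolves down a perfect fifth: C → F. In A minor, F is scale degree 6, i.e. VI.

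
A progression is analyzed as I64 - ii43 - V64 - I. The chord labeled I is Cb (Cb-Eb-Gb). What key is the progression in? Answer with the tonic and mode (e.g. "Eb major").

The anchor chord is a major triad on Cb, labeled I.
If Cb is scale degree 1 and the mode makes that degree carry a major triad, the tonic is Cb and the mode is major.

Cb major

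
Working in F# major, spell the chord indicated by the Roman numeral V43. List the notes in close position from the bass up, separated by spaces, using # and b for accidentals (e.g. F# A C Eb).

G# B C# E#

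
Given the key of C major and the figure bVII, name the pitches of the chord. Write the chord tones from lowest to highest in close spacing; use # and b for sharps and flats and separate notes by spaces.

Bb D F

Scale degree 7 in C major is B; lowering it a half step gives Bb. bVII is a major triad on the lowered seventh degree (the subtonic), borrowed from the parallel minor.
So the chord is Bb-D-F, a major triad.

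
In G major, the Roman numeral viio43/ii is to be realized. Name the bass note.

The applied chord viio43/ii is rooted on G#: G#-B-D-F.
The figure 43 means second inversion — the fifth is in the bass.

D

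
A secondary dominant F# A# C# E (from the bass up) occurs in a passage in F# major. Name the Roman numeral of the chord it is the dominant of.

IV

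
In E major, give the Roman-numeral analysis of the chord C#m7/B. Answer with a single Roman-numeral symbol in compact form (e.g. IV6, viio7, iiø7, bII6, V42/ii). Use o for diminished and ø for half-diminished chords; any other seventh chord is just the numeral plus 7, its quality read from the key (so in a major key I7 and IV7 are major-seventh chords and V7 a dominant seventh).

Stacked in thirds the chord is C#-E-G#-B: a minor seventh chord on C#.
C# is scale degree 6 in E major, and a minor seventh chord on that degree is written vi7.
With B in the bass the chord is in third inversion, so the figured bass is 42.

vi42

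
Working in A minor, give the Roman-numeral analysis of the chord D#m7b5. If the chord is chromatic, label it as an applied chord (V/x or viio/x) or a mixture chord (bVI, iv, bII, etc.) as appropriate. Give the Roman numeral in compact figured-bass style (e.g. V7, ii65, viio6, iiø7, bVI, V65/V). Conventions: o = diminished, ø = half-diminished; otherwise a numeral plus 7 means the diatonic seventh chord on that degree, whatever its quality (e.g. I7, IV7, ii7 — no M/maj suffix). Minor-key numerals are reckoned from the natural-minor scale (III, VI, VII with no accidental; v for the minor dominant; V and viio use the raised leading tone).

Stacked in thirds the chord is D#-F#-A-C#: a half-diminished seventh chord on D#.
D# sits a half step below E (V in A minor); a diminished chord there is the applied leading-tone chord of V.

viiø7/V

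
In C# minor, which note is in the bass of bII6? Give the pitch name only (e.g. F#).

F#

bII in C# minor has root D; the chord is D-F#-A.
The figure 6 means first inversion — the third is in the bass.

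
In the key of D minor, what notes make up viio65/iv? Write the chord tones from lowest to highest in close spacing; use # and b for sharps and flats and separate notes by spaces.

viio65/iv is a secondary leading-tone chord. The target iv is G in D minor; the applied chord is rooted a semitone below, on F#.
Building a fully diminished seventh chord on F# gives F#-A-C-Eb.
The figured bass 65 indicates first inversion, placing the third (A) in the bass: A-C-Eb-F#.

A C Eb F#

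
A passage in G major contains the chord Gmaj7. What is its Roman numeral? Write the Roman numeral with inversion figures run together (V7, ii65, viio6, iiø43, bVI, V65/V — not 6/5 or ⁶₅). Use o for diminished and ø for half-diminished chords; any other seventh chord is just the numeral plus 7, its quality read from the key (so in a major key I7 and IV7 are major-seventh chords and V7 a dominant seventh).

Stacked in thirds the chord is G-B-D-F#: a major seventh chord on G.
G is scale degree 1 in G major, and a major seventh chord on that degree is written I7.

I7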